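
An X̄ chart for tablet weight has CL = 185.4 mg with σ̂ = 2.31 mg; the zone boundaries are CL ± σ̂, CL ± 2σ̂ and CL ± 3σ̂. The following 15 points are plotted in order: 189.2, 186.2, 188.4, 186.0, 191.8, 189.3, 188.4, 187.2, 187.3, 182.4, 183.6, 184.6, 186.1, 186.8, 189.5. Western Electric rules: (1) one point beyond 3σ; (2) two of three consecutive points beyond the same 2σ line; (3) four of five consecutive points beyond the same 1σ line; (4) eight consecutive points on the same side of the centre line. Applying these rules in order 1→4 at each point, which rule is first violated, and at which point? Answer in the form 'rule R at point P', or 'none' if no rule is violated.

rule 3 at point 7

Zone of each point (C = within 1σ̂, B = 1σ̂–2σ̂, A = 2σ̂–3σ̂, * = beyond 3σ̂; sign = side of CL): 1:+B, 2:+C, 3:+B, 4:+C, 5:+A, 6:+B, 7:+B, 8:+C, 9:+C, 10:-B, 11:-C, 12:-C, 13:+C, 14:+C, 15:+B
Rule 3 (four of five consecutive points beyond the same 1σ limit) is satisfied at point 7.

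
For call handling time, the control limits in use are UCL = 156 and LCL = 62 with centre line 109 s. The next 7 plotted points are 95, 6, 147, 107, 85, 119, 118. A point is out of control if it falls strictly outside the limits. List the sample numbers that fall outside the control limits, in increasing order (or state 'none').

2

Compare each point to [62, 156]: sample 2 = 6 < LCL.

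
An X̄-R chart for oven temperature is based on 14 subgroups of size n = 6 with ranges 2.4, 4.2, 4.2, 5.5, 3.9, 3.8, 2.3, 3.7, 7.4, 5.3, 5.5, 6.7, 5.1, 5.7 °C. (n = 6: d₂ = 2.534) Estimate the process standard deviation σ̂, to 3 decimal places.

1.852

R̄ = (2.4 + 4.2 + 4.2 + 5.5 + 3.9 + 3.8 + 2.3 + 3.7 + 7.4 + 5.3 + 5.5 + 6.7 + 5.1 + 5.7) / 14 = 4.6929
σ̂ = R̄ / d₂ = 4.6929 / 2.534 = 1.8520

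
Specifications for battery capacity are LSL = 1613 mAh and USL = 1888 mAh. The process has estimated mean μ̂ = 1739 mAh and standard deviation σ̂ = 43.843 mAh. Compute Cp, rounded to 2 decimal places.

Cp = (USL − LSL) / (6σ̂) = (1888 − 1613) / (6 × 43.843) = 275.0000 / 263.0580 = 1.0454

1.05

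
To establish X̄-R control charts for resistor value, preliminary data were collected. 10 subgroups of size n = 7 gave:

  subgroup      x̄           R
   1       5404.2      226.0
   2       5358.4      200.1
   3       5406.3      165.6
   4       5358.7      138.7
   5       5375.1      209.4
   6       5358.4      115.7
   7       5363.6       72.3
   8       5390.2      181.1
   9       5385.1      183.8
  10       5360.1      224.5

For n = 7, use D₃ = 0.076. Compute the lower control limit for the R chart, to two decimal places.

13.05

R̄ = (226.0 + 200.1 + 165.6 + 138.7 + 209.4 + 115.7 + 72.3 + 181.1 + 183.8 + 224.5) / 10 = 1717.2000 / 10 = 171.7200
LCL_R = D₃·R̄ = 0.076 × 171.7200 = 13.0507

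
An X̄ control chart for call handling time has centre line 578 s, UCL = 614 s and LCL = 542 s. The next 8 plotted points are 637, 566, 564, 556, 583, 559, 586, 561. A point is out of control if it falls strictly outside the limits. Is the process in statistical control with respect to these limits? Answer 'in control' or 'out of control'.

out of control

Compare each point to [542, 614]: sample 1 = 637 > UCL.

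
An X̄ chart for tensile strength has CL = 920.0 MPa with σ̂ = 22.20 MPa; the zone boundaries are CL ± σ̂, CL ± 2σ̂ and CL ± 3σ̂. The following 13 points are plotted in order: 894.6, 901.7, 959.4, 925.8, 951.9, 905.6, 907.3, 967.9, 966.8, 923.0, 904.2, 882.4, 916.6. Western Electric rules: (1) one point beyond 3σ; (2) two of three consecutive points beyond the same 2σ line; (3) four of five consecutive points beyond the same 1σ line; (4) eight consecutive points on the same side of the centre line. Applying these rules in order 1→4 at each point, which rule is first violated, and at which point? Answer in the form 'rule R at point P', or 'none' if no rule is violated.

rule 2 at point 9

Zone of each point (C = within 1σ̂, B = 1σ̂–2σ̂, A = 2σ̂–3σ̂, * = beyond 3σ̂; sign = side of CL): 1:-B, 2:-C, 3:+B, 4:+C, 5:+B, 6:-C, 7:-C, 8:+A, 9:+A, 10:+C, 11:-C, 12:-B, 13:-C
Rule 2 (two of three consecutive points beyond the same 2σ limit) is satisfied at point 9.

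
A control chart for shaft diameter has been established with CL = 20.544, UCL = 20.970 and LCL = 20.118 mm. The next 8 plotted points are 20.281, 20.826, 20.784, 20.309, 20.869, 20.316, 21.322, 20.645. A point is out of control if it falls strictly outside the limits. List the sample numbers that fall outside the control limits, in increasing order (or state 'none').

Compare each point to [20.118, 20.970]: sample 7 = 21.322 > UCL.

7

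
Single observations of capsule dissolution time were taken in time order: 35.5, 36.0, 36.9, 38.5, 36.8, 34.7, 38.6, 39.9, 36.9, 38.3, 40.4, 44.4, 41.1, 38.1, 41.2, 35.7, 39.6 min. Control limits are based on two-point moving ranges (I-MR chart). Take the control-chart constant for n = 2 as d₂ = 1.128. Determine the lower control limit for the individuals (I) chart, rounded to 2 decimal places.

X̄ = (35.5 + 36.0 + 36.9 + 38.5 + 36.8 + 34.7 + 38.6 + 39.9 + 36.9 + 38.3 + 40.4 + 44.4 + 41.1 + 38.1 + 41.2 + 35.7 + 39.6) / 17 = 38.3882
Moving ranges: 0.5, 0.9, 1.6, 1.7, 2.1, 3.9, 1.3, 3.0, 1.4, 2.1, 4.0, 3.3, 3.0, 3.1, 5.5, 3.9; M̄R̄ = 41.3000 / 16 = 2.5812
LCL = X̄ − 3·M̄R̄/d₂ = 38.3882 − 3 × 2.5812 / 1.128 = 31.5232

31.52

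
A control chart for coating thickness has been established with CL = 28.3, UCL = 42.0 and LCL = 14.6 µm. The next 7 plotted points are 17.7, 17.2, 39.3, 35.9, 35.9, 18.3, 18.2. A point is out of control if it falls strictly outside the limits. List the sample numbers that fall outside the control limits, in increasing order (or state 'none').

none

All 7 points lie within [14.6, 42.0].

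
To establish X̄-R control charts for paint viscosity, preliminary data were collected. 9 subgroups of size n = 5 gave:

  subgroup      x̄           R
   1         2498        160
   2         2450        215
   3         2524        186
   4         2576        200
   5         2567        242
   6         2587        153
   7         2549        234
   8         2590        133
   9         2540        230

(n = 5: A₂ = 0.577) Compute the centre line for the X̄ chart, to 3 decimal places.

2542.333

X̄̄ = (2498 + 2450 + 2524 + 2576 + 2567 + 2587 + 2549 + 2590 + 2540) / 9 = 22881.0000 / 9 = 2542.3333
CL = X̄̄ = 2542.3333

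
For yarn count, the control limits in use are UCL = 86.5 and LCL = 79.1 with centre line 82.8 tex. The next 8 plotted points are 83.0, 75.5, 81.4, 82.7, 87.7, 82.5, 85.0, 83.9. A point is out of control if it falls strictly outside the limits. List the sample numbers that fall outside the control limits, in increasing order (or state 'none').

2, 5

Compare each point to [79.1, 86.5]: sample 2 = 75.5 < LCL; sample 5 = 87.7 > UCL.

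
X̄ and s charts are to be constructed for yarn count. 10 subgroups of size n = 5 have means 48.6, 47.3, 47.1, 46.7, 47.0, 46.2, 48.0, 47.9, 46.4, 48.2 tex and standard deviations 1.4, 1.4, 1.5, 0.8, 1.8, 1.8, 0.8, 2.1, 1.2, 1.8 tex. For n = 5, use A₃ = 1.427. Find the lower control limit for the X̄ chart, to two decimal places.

X̄̄ = (48.6 + 47.3 + 47.1 + 46.7 + 47.0 + 46.2 + 48.0 + 47.9 + 46.4 + 48.2) / 10 = 47.3400
s̄ = (1.4 + 1.4 + 1.5 + 0.8 + 1.8 + 1.8 + 0.8 + 2.1 + 1.2 + 1.8) / 10 = 1.4600
LCL = X̄̄ − A₃·s̄ = 47.3400 − 1.427 × 1.4600 = 45.2566

45.26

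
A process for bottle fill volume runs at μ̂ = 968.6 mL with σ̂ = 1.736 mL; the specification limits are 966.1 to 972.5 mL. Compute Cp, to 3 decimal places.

0.614

Cp = (USL − LSL) / (6σ̂) = (972.5 − 966.1) / (6 × 1.736) = 6.4000 / 10.4160 = 0.6144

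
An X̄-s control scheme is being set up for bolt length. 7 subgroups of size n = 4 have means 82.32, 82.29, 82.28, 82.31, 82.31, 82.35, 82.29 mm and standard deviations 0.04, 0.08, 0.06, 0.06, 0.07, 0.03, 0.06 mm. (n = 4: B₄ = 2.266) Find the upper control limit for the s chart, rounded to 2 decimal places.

s̄ = (0.04 + 0.08 + 0.06 + 0.06 + 0.07 + 0.03 + 0.06) / 7 = 0.0571
UCL_s = B₄·s̄ = 2.266 × 0.0571 = 0.1295

0.13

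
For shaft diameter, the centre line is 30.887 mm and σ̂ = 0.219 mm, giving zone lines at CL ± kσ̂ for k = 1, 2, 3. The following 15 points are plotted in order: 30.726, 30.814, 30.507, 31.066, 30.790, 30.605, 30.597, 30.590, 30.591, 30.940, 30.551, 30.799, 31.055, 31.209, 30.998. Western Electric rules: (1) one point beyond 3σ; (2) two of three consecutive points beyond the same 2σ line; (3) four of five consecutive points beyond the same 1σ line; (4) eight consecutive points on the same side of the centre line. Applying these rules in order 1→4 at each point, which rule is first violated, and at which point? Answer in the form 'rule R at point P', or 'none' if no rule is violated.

Zone of each point (C = within 1σ̂, B = 1σ̂–2σ̂, A = 2σ̂–3σ̂, * = beyond 3σ̂; sign = side of CL): 1:-C, 2:-C, 3:-B, 4:+C, 5:-C, 6:-B, 7:-B, 8:-B, 9:-B, 10:+C, 11:-B, 12:-C, 13:+C, 14:+B, 15:+C
Rule 3 (four of five consecutive points beyond the same 1σ limit) is satisfied at point 9.

rule 3 at point 9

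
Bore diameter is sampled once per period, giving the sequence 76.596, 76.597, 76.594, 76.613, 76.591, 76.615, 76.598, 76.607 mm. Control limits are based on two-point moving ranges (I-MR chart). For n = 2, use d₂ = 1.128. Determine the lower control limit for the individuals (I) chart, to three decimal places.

X̄ = (76.596 + 76.597 + 76.594 + 76.613 + 76.591 + 76.615 + 76.598 + 76.607) / 8 = 76.6014
Moving ranges: 0.001, 0.003, 0.019, 0.022, 0.024, 0.017, 0.009; M̄R̄ = 0.0950 / 7 = 0.0136
LCL = X̄ − 3·M̄R̄/d₂ = 76.6014 − 3 × 0.0136 / 1.128 = 76.5653

76.565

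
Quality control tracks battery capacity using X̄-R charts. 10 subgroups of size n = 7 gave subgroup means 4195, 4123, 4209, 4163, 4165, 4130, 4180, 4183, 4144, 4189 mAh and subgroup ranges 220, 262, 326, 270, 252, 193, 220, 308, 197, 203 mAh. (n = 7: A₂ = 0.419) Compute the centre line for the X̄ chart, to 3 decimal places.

X̄̄ = (4195 + 4123 + 4209 + 4163 + 4165 + 4130 + 4180 + 4183 + 4144 + 4189) / 10 = 41681.0000 / 10 = 4168.1000
CL = X̄̄ = 4168.1000

4168.100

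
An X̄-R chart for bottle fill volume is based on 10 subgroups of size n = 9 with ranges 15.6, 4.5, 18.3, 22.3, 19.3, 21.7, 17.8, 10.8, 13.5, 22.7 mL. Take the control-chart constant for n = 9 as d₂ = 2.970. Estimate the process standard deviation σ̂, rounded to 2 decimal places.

5.61

R̄ = (15.6 + 4.5 + 18.3 + 22.3 + 19.3 + 21.7 + 17.8 + 10.8 + 13.5 + 22.7) / 10 = 16.6500
σ̂ = R̄ / d₂ = 16.6500 / 2.970 = 5.6061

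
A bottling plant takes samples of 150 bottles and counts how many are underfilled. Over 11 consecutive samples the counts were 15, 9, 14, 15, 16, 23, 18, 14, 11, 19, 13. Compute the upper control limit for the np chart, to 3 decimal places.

p̄ = Σdᵢ / (k·n) = 167 / (11 × 150) = 0.10121
UCL = np̄ + 3·√(np̄(1−p̄)) = 15.1818 + 3 × √(15.1818×0.89879) = 15.1818 + 3 × 3.6939 = 26.2637

26.264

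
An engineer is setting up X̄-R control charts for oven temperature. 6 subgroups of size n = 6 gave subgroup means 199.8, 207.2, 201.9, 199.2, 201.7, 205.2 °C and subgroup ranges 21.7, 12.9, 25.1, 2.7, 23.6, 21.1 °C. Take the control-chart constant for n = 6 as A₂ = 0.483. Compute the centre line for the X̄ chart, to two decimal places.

202.50

X̄̄ = (199.8 + 207.2 + 201.9 + 199.2 + 201.7 + 205.2) / 6 = 1215.0000 / 6 = 202.5000
CL = X̄̄ = 202.5000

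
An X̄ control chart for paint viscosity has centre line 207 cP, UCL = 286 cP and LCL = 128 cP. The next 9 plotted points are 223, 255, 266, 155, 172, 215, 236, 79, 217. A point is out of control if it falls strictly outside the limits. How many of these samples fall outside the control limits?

Compare each point to [128, 286]: sample 8 = 79 < LCL.

1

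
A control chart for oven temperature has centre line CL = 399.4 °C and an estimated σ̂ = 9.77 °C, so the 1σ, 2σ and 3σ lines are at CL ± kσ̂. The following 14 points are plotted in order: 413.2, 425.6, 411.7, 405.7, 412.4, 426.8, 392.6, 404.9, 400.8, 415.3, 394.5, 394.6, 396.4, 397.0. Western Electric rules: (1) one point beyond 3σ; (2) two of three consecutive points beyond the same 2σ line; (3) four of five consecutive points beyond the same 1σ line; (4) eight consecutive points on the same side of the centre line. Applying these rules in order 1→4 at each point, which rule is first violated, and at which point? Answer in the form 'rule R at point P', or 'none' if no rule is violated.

rule 3 at point 5

Zone of each point (C = within 1σ̂, B = 1σ̂–2σ̂, A = 2σ̂–3σ̂, * = beyond 3σ̂; sign = side of CL): 1:+B, 2:+A, 3:+B, 4:+C, 5:+B, 6:+A, 7:-C, 8:+C, 9:+C, 10:+B, 11:-C, 12:-C, 13:-C, 14:-C
Rule 3 (four of five consecutive points beyond the same 1σ limit) is satisfied at point 5.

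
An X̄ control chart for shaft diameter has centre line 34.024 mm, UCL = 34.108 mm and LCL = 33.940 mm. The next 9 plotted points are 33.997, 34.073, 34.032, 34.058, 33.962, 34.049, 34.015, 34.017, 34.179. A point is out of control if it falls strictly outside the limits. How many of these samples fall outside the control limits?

1

Compare each point to [33.940, 34.108]: sample 9 = 34.179 > UCL.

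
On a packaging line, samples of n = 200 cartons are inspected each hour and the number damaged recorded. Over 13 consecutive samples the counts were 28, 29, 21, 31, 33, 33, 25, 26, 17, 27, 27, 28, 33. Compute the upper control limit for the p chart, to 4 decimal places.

p̄ = Σdᵢ / (k·n) = 358 / (13 × 200) = 0.13769
UCL = p̄ + 3·√(p̄(1−p̄)/n) = 0.13769 + 3 × √(0.13769×0.86231/200) = 0.13769 + 3 × 0.02437 = 0.21079

0.2108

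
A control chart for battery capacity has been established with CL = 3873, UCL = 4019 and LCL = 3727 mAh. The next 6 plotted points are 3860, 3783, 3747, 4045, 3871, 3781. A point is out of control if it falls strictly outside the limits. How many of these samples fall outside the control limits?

1

Compare each point to [3727, 4019]: sample 4 = 4045 > UCL.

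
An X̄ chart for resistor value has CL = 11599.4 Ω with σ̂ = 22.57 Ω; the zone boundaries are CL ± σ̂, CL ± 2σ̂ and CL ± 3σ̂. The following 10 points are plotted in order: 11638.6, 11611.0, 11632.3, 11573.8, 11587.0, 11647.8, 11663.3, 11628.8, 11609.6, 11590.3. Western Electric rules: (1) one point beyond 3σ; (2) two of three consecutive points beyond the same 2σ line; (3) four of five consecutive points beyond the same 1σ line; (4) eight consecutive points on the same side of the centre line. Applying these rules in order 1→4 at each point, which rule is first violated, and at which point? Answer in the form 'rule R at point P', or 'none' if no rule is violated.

rule 2 at point 7

Zone of each point (C = within 1σ̂, B = 1σ̂–2σ̂, A = 2σ̂–3σ̂, * = beyond 3σ̂; sign = side of CL): 1:+B, 2:+C, 3:+B, 4:-B, 5:-C, 6:+A, 7:+A, 8:+B, 9:+C, 10:-C
Rule 2 (two of three consecutive points beyond the same 2σ limit) is satisfied at point 7.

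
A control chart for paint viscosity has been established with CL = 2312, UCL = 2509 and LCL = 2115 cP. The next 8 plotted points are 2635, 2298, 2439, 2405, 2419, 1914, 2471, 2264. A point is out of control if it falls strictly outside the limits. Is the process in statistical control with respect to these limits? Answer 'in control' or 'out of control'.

out of control

Compare each point to [2115, 2509]: sample 1 = 2635 > UCL; sample 6 = 1914 < LCL.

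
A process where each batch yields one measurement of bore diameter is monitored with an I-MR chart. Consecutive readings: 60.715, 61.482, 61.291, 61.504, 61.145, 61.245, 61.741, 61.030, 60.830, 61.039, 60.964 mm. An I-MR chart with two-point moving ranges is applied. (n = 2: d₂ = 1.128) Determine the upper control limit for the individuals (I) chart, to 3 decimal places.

62.064

X̄ = (60.715 + 61.482 + 61.291 + 61.504 + 61.145 + 61.245 + 61.741 + 61.030 + 60.830 + 61.039 + 60.964) / 11 = 61.1805
Moving ranges: 0.767, 0.191, 0.213, 0.359, 0.100, 0.496, 0.711, 0.200, 0.209, 0.075; M̄R̄ = 3.3210 / 10 = 0.3321
UCL = X̄ + 3·M̄R̄/d₂ = 61.1805 + 3 × 0.3321 / 1.128 = 62.0638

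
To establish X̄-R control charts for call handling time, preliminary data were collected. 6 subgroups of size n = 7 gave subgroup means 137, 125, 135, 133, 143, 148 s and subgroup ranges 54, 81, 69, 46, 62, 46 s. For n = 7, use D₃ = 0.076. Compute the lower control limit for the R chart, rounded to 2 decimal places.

R̄ = (54 + 81 + 69 + 46 + 62 + 46) / 6 = 358.0000 / 6 = 59.6667
LCL_R = D₃·R̄ = 0.076 × 59.6667 = 4.5347

4.53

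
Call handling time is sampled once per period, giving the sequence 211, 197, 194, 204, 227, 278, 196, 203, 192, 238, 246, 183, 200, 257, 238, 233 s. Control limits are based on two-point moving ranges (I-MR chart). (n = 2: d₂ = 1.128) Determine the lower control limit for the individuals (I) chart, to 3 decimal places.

144.804

X̄ = (211 + 197 + 194 + 204 + 227 + 278 + 196 + 203 + 192 + 238 + 246 + 183 + 200 + 257 + 238 + 233) / 16 = 218.5625
Moving ranges: 14, 3, 10, 23, 51, 82, 7, 11, 46, 8, 63, 17, 57, 19, 5; M̄R̄ = 416.0000 / 15 = 27.7333
LCL = X̄ − 3·M̄R̄/d₂ = 218.5625 − 3 × 27.7333 / 1.128 = 144.8036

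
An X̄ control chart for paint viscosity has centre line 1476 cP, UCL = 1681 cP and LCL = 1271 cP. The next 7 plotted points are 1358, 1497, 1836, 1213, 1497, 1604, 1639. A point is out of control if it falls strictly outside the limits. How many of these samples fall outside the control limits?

2

Compare each point to [1271, 1681]: sample 3 = 1836 > UCL; sample 4 = 1213 < LCL.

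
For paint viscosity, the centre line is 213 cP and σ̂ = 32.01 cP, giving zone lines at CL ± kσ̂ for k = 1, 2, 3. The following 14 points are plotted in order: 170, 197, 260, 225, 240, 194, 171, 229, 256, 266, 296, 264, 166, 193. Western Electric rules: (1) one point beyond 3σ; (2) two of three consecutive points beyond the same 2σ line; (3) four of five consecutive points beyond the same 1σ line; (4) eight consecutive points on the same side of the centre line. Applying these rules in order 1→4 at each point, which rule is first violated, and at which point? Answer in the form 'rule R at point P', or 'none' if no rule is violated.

Zone of each point (C = within 1σ̂, B = 1σ̂–2σ̂, A = 2σ̂–3σ̂, * = beyond 3σ̂; sign = side of CL): 1:-B, 2:-C, 3:+B, 4:+C, 5:+C, 6:-C, 7:-B, 8:+C, 9:+B, 10:+B, 11:+A, 12:+B, 13:-B, 14:-C
Rule 3 (four of five consecutive points beyond the same 1σ limit) is satisfied at point 12.

rule 3 at point 12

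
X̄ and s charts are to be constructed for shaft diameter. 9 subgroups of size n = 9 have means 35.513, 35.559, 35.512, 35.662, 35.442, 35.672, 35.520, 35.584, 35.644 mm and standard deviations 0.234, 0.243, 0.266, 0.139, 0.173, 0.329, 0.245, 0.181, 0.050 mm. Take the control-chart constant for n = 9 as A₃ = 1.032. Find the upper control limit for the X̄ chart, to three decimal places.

35.781

X̄̄ = (35.513 + 35.559 + 35.512 + 35.662 + 35.442 + 35.672 + 35.520 + 35.584 + 35.644) / 9 = 35.5676
s̄ = (0.234 + 0.243 + 0.266 + 0.139 + 0.173 + 0.329 + 0.245 + 0.181 + 0.050) / 9 = 0.2067
UCL = X̄̄ + A₃·s̄ = 35.5676 + 1.032 × 0.2067 = 35.7808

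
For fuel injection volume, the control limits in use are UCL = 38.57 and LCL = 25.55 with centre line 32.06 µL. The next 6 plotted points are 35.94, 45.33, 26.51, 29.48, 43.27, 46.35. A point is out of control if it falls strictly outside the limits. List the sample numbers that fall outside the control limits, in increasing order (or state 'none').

2, 5, 6

Compare each point to [25.55, 38.57]: sample 2 = 45.33 > UCL; sample 5 = 43.27 > UCL; sample 6 = 46.35 > UCL.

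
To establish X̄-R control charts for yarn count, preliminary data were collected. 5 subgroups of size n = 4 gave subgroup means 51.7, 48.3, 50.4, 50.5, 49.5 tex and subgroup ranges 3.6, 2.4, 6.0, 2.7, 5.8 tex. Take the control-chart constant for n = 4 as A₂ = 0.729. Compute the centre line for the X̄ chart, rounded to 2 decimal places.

50.08

X̄̄ = (51.7 + 48.3 + 50.4 + 50.5 + 49.5) / 5 = 250.4000 / 5 = 50.0800
CL = X̄̄ = 50.0800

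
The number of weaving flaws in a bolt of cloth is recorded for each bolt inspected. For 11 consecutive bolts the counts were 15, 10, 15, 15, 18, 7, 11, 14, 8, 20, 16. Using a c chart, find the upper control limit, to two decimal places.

c̄ = (15 + 10 + 15 + 15 + 18 + 7 + 11 + 14 + 8 + 20 + 16) / 11 = 149 / 11 = 13.5455
UCL = c̄ + 3√c̄ = 13.5455 + 3 × √13.5455 = 13.5455 + 3 × 3.6804 = 24.5867

24.59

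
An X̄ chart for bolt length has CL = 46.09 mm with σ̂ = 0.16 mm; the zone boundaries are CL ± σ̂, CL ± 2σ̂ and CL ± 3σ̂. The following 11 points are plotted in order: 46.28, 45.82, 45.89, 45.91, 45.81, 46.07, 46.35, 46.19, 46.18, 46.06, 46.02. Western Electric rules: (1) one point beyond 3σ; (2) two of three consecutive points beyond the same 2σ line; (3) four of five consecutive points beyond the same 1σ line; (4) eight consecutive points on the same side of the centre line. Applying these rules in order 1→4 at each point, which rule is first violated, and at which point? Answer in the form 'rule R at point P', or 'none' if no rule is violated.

rule 3 at point 5

Zone of each point (C = within 1σ̂, B = 1σ̂–2σ̂, A = 2σ̂–3σ̂, * = beyond 3σ̂; sign = side of CL): 1:+B, 2:-B, 3:-B, 4:-B, 5:-B, 6:-C, 7:+B, 8:+C, 9:+C, 10:-C, 11:-C
Rule 3 (four of five consecutive points beyond the same 1σ limit) is satisfied at point 5.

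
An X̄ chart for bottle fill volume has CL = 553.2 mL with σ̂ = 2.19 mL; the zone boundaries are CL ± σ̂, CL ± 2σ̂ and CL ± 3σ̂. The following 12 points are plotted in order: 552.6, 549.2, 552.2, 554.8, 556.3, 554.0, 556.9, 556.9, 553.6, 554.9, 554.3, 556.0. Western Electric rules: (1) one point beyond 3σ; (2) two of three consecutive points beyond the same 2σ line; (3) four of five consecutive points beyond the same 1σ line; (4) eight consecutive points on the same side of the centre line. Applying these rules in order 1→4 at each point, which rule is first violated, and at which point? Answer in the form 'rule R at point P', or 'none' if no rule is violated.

rule 4 at point 11

Zone of each point (C = within 1σ̂, B = 1σ̂–2σ̂, A = 2σ̂–3σ̂, * = beyond 3σ̂; sign = side of CL): 1:-C, 2:-B, 3:-C, 4:+C, 5:+B, 6:+C, 7:+B, 8:+B, 9:+C, 10:+C, 11:+C, 12:+B
Rule 4 (eight consecutive points on the same side of the centre line) is satisfied at point 11.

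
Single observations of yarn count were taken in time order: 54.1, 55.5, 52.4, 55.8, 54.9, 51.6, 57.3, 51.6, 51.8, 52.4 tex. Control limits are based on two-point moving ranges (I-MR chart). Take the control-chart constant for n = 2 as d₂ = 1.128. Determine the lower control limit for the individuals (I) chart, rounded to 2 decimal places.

X̄ = (54.1 + 55.5 + 52.4 + 55.8 + 54.9 + 51.6 + 57.3 + 51.6 + 51.8 + 52.4) / 10 = 53.7400
Moving ranges: 1.4, 3.1, 3.4, 0.9, 3.3, 5.7, 5.7, 0.2, 0.6; M̄R̄ = 24.3000 / 9 = 2.7000
LCL = X̄ − 3·M̄R̄/d₂ = 53.7400 − 3 × 2.7000 / 1.128 = 46.5591

46.56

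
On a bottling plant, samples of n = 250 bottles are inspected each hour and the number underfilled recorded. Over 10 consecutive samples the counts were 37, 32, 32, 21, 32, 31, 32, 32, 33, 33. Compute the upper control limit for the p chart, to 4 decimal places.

p̄ = Σdᵢ / (k·n) = 315 / (10 × 250) = 0.12600
UCL = p̄ + 3·√(p̄(1−p̄)/n) = 0.12600 + 3 × √(0.12600×0.87400/250) = 0.12600 + 3 × 0.02099 = 0.18896

0.1890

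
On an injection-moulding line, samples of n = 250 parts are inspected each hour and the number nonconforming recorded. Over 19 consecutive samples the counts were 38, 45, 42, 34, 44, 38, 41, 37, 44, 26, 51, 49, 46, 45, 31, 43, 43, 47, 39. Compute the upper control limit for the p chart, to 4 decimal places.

0.2352

p̄ = Σdᵢ / (k·n) = 783 / (19 × 250) = 0.16484
UCL = p̄ + 3·√(p̄(1−p̄)/n) = 0.16484 + 3 × √(0.16484×0.83516/250) = 0.16484 + 3 × 0.02347 = 0.23524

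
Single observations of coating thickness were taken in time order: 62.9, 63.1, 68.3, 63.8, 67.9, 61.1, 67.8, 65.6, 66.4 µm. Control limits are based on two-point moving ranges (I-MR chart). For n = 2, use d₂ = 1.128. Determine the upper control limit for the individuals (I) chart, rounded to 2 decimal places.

X̄ = (62.9 + 63.1 + 68.3 + 63.8 + 67.9 + 61.1 + 67.8 + 65.6 + 66.4) / 9 = 65.2111
Moving ranges: 0.2, 5.2, 4.5, 4.1, 6.8, 6.7, 2.2, 0.8; M̄R̄ = 30.5000 / 8 = 3.8125
UCL = X̄ + 3·M̄R̄/d₂ = 65.2111 + 3 × 3.8125 / 1.128 = 75.3507

75.35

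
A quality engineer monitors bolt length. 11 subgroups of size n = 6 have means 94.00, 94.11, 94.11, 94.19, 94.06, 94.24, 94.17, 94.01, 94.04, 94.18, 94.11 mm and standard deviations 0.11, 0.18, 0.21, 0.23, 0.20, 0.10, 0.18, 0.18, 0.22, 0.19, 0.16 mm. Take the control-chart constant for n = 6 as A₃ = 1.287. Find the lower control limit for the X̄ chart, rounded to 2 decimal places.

X̄̄ = (94.00 + 94.11 + 94.11 + 94.19 + 94.06 + 94.24 + 94.17 + 94.01 + 94.04 + 94.18 + 94.11) / 11 = 94.1109
s̄ = (0.11 + 0.18 + 0.21 + 0.23 + 0.20 + 0.10 + 0.18 + 0.18 + 0.22 + 0.19 + 0.16) / 11 = 0.1782
LCL = X̄̄ − A₃·s̄ = 94.1109 − 1.287 × 0.1782 = 93.8816

93.88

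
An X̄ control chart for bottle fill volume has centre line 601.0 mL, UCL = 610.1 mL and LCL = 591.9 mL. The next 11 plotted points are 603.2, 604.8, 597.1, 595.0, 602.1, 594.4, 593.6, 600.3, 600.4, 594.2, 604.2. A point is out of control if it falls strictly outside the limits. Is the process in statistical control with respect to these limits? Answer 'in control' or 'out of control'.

All 11 points lie within [591.9, 610.1].

in control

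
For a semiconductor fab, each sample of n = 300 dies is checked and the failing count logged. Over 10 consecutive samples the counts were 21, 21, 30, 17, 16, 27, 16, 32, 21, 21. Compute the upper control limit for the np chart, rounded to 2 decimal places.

p̄ = Σdᵢ / (k·n) = 222 / (10 × 300) = 0.07400
UCL = np̄ + 3·√(np̄(1−p̄)) = 22.2000 + 3 × √(22.2000×0.92600) = 22.2000 + 3 × 4.5340 = 35.8020

35.80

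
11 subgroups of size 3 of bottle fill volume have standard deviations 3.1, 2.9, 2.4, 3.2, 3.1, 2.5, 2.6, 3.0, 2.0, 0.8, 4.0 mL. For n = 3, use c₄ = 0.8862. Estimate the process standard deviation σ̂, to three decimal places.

s̄ = (3.1 + 2.9 + 2.4 + 3.2 + 3.1 + 2.5 + 2.6 + 3.0 + 2.0 + 0.8 + 4.0) / 11 = 2.6909
σ̂ = s̄ / c₄ = 2.6909 / 0.8862 = 3.0365

3.036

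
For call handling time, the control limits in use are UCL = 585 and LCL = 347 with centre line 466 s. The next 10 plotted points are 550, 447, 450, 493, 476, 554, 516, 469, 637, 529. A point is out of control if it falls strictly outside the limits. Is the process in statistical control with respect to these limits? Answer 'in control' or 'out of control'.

Compare each point to [347, 585]: sample 9 = 637 > UCL.

out of control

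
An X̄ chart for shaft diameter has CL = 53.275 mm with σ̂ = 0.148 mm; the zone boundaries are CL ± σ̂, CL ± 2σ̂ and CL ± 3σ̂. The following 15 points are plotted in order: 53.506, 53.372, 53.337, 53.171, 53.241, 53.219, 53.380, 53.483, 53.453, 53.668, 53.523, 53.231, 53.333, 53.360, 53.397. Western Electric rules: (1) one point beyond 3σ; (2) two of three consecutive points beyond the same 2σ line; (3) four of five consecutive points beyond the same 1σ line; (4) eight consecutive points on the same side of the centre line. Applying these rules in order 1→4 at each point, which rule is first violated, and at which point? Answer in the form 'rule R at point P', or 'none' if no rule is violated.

rule 3 at point 11

Zone of each point (C = within 1σ̂, B = 1σ̂–2σ̂, A = 2σ̂–3σ̂, * = beyond 3σ̂; sign = side of CL): 1:+B, 2:+C, 3:+C, 4:-C, 5:-C, 6:-C, 7:+C, 8:+B, 9:+B, 10:+A, 11:+B, 12:-C, 13:+C, 14:+C, 15:+C
Rule 3 (four of five consecutive points beyond the same 1σ limit) is satisfied at point 11.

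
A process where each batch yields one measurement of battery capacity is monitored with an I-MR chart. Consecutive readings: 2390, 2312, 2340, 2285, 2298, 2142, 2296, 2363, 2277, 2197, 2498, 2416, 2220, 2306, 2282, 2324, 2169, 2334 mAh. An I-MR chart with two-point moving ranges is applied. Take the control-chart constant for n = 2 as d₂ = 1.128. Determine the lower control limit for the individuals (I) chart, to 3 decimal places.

2026.126

X̄ = (2390 + 2312 + 2340 + 2285 + 2298 + 2142 + 2296 + 2363 + 2277 + 2197 + 2498 + 2416 + 2220 + 2306 + 2282 + 2324 + 2169 + 2334) / 18 = 2302.7222
Moving ranges: 78, 28, 55, 13, 156, 154, 67, 86, 80, 301, 82, 196, 86, 24, 42, 155, 165; M̄R̄ = 1768.0000 / 17 = 104.0000
LCL = X̄ − 3·M̄R̄/d₂ = 2302.7222 − 3 × 104.0000 / 1.128 = 2026.1265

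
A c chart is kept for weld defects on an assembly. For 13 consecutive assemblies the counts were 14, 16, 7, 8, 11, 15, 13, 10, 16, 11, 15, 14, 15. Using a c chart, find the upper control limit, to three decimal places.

23.380

c̄ = (14 + 16 + 7 + 8 + 11 + 15 + 13 + 10 + 16 + 11 + 15 + 14 + 15) / 13 = 165 / 13 = 12.6923
UCL = c̄ + 3√c̄ = 12.6923 + 3 × √12.6923 = 12.6923 + 3 × 3.5626 = 23.3802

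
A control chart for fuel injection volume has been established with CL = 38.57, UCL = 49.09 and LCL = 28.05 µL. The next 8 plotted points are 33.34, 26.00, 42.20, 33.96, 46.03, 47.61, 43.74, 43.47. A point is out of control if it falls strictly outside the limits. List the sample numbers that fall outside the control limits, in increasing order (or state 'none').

Compare each point to [28.05, 49.09]: sample 2 = 26.00 < LCL.

2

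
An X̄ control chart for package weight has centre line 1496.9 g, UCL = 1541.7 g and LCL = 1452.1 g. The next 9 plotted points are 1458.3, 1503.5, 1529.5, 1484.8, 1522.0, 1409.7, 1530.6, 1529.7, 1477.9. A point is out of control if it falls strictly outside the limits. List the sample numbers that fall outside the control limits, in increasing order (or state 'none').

Compare each point to [1452.1, 1541.7]: sample 6 = 1409.7 < LCL.

6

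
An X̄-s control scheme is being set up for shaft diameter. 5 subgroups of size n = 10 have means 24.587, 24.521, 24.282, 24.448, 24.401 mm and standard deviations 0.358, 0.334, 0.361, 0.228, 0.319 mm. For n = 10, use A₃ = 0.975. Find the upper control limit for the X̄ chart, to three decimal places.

X̄̄ = (24.587 + 24.521 + 24.282 + 24.448 + 24.401) / 5 = 24.4478
s̄ = (0.358 + 0.334 + 0.361 + 0.228 + 0.319) / 5 = 0.3200
UCL = X̄̄ + A₃·s̄ = 24.4478 + 0.975 × 0.3200 = 24.7598

24.760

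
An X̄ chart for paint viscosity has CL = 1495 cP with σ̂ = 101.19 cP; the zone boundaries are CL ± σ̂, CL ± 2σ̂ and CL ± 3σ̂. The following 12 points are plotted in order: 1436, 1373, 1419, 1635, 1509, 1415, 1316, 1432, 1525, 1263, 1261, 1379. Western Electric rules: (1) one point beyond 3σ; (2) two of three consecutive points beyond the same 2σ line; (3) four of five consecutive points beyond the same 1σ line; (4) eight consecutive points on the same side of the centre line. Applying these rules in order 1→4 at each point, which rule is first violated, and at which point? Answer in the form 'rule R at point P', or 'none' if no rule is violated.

rule 2 at point 11

Zone of each point (C = within 1σ̂, B = 1σ̂–2σ̂, A = 2σ̂–3σ̂, * = beyond 3σ̂; sign = side of CL): 1:-C, 2:-B, 3:-C, 4:+B, 5:+C, 6:-C, 7:-B, 8:-C, 9:+C, 10:-A, 11:-A, 12:-B
Rule 2 (two of three consecutive points beyond the same 2σ limit) is satisfied at point 11.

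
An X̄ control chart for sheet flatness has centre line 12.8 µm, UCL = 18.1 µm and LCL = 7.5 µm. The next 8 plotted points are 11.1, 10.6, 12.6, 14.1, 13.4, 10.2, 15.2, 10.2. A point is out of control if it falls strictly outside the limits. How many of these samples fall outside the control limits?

All 8 points lie within [7.5, 18.1].

0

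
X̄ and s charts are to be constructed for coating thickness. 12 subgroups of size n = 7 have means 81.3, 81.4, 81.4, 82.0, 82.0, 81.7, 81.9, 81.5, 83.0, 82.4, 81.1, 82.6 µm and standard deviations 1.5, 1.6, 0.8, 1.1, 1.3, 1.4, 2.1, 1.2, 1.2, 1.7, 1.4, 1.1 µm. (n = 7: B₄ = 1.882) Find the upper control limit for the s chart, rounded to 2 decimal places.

s̄ = (1.5 + 1.6 + 0.8 + 1.1 + 1.3 + 1.4 + 2.1 + 1.2 + 1.2 + 1.7 + 1.4 + 1.1) / 12 = 1.3667
UCL_s = B₄·s̄ = 1.882 × 1.3667 = 2.5721

2.57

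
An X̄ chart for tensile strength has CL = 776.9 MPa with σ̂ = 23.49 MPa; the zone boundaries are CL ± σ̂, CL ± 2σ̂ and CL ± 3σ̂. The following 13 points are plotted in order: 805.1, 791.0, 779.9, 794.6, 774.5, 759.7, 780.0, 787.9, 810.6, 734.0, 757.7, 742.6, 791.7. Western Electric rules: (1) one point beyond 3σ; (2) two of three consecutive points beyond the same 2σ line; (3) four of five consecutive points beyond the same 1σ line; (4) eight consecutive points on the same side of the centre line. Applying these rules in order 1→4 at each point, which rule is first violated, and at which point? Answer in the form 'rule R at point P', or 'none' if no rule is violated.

none

Zone of each point (C = within 1σ̂, B = 1σ̂–2σ̂, A = 2σ̂–3σ̂, * = beyond 3σ̂; sign = side of CL): 1:+B, 2:+C, 3:+C, 4:+C, 5:-C, 6:-C, 7:+C, 8:+C, 9:+B, 10:-B, 11:-C, 12:-B, 13:+C
No rule fires across all 13 points.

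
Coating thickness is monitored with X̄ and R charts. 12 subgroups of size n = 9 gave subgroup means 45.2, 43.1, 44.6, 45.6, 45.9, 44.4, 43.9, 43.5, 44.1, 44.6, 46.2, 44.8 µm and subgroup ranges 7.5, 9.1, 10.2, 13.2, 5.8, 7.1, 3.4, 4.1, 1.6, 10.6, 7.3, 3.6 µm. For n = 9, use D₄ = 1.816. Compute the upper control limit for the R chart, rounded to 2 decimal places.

12.64

R̄ = (7.5 + 9.1 + 10.2 + 13.2 + 5.8 + 7.1 + 3.4 + 4.1 + 1.6 + 10.6 + 7.3 + 3.6) / 12 = 83.5000 / 12 = 6.9583
UCL_R = D₄·R̄ = 1.816 × 6.9583 = 12.6363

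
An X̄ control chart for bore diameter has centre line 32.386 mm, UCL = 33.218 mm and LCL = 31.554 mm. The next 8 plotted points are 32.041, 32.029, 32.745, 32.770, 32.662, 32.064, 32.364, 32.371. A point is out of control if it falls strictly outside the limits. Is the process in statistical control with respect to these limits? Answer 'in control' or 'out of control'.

in control

All 8 points lie within [31.554, 33.218].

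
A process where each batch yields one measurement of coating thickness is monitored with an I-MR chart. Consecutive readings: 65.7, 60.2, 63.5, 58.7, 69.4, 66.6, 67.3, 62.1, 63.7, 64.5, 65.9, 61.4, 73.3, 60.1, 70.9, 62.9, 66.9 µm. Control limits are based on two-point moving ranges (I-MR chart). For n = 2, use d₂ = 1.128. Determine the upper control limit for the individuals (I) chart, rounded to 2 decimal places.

79.72

X̄ = (65.7 + 60.2 + 63.5 + 58.7 + 69.4 + 66.6 + 67.3 + 62.1 + 63.7 + 64.5 + 65.9 + 61.4 + 73.3 + 60.1 + 70.9 + 62.9 + 66.9) / 17 = 64.8882
Moving ranges: 5.5, 3.3, 4.8, 10.7, 2.8, 0.7, 5.2, 1.6, 0.8, 1.4, 4.5, 11.9, 13.2, 10.8, 8.0, 4.0; M̄R̄ = 89.2000 / 16 = 5.5750
UCL = X̄ + 3·M̄R̄/d₂ = 64.8882 + 3 × 5.5750 / 1.128 = 79.7154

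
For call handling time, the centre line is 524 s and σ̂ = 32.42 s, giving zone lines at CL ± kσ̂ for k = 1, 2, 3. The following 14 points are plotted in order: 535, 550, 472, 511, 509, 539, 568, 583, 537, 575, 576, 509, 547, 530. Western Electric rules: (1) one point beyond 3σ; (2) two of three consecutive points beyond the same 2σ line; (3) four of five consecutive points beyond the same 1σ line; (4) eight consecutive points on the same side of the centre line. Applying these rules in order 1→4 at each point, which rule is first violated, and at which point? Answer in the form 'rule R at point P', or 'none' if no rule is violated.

rule 3 at point 11

Zone of each point (C = within 1σ̂, B = 1σ̂–2σ̂, A = 2σ̂–3σ̂, * = beyond 3σ̂; sign = side of CL): 1:+C, 2:+C, 3:-B, 4:-C, 5:-C, 6:+C, 7:+B, 8:+B, 9:+C, 10:+B, 11:+B, 12:-C, 13:+C, 14:+C
Rule 3 (four of five consecutive points beyond the same 1σ limit) is satisfied at point 11.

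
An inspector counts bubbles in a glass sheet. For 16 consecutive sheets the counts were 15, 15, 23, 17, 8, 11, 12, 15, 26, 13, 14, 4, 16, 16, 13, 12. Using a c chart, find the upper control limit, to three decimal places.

c̄ = (15 + 15 + 23 + 17 + 8 + 11 + 12 + 15 + 26 + 13 + 14 + 4 + 16 + 16 + 13 + 12) / 16 = 230 / 16 = 14.3750
UCL = c̄ + 3√c̄ = 14.3750 + 3 × √14.3750 = 14.3750 + 3 × 3.7914 = 25.7493

25.749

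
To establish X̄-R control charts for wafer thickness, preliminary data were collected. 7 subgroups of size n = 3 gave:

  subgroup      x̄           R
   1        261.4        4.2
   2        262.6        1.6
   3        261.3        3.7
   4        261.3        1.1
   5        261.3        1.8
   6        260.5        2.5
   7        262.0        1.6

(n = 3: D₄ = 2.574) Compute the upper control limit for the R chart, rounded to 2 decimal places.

6.07

R̄ = (4.2 + 1.6 + 3.7 + 1.1 + 1.8 + 2.5 + 1.6) / 7 = 16.5000 / 7 = 2.3571
UCL_R = D₄·R̄ = 2.574 × 2.3571 = 6.0673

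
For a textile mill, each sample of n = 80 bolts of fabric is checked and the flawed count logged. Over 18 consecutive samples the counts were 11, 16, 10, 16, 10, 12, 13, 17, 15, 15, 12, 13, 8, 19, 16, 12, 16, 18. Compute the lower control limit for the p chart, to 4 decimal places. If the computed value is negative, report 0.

0.0461

p̄ = Σdᵢ / (k·n) = 249 / (18 × 80) = 0.17292
LCL = p̄ − 3·√(p̄(1−p̄)/n) = 0.17292 − 3 × 0.04228 = 0.04607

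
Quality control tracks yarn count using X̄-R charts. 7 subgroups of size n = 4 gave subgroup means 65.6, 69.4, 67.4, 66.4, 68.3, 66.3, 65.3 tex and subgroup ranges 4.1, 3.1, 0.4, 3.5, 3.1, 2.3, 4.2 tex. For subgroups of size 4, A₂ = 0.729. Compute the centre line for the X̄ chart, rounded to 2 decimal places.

X̄̄ = (65.6 + 69.4 + 67.4 + 66.4 + 68.3 + 66.3 + 65.3) / 7 = 468.7000 / 7 = 66.9571
CL = X̄̄ = 66.9571

66.96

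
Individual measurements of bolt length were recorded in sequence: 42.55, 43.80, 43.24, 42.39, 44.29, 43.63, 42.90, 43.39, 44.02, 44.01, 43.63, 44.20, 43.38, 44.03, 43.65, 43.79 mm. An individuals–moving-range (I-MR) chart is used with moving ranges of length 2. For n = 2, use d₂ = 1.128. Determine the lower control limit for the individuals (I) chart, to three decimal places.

41.780

X̄ = (42.55 + 43.80 + 43.24 + 42.39 + 44.29 + 43.63 + 42.90 + 43.39 + 44.02 + 44.01 + 43.63 + 44.20 + 43.38 + 44.03 + 43.65 + 43.79) / 16 = 43.5562
Moving ranges: 1.25, 0.56, 0.85, 1.90, 0.66, 0.73, 0.49, 0.63, 0.01, 0.38, 0.57, 0.82, 0.65, 0.38, 0.14; M̄R̄ = 10.0200 / 15 = 0.6680
LCL = X̄ − 3·M̄R̄/d₂ = 43.5562 − 3 × 0.6680 / 1.128 = 41.7797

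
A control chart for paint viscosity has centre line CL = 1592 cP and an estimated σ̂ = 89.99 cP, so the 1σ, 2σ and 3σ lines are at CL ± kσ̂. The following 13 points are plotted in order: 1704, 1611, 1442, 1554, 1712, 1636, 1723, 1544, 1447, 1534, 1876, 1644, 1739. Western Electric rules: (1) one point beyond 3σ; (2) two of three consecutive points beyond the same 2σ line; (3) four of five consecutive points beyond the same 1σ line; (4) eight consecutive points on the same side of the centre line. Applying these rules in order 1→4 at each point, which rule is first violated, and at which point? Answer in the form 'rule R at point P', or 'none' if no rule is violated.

Zone of each point (C = within 1σ̂, B = 1σ̂–2σ̂, A = 2σ̂–3σ̂, * = beyond 3σ̂; sign = side of CL): 1:+B, 2:+C, 3:-B, 4:-C, 5:+B, 6:+C, 7:+B, 8:-C, 9:-B, 10:-C, 11:+*, 12:+C, 13:+B
Rule 1 (one point beyond the 3σ limits) is satisfied at point 11.

rule 1 at point 11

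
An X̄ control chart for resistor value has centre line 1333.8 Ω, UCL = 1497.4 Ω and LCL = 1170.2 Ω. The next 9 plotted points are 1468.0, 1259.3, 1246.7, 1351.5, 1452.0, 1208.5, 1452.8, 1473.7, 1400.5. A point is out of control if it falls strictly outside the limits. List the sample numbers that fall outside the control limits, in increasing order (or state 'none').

none

All 9 points lie within [1170.2, 1497.4].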